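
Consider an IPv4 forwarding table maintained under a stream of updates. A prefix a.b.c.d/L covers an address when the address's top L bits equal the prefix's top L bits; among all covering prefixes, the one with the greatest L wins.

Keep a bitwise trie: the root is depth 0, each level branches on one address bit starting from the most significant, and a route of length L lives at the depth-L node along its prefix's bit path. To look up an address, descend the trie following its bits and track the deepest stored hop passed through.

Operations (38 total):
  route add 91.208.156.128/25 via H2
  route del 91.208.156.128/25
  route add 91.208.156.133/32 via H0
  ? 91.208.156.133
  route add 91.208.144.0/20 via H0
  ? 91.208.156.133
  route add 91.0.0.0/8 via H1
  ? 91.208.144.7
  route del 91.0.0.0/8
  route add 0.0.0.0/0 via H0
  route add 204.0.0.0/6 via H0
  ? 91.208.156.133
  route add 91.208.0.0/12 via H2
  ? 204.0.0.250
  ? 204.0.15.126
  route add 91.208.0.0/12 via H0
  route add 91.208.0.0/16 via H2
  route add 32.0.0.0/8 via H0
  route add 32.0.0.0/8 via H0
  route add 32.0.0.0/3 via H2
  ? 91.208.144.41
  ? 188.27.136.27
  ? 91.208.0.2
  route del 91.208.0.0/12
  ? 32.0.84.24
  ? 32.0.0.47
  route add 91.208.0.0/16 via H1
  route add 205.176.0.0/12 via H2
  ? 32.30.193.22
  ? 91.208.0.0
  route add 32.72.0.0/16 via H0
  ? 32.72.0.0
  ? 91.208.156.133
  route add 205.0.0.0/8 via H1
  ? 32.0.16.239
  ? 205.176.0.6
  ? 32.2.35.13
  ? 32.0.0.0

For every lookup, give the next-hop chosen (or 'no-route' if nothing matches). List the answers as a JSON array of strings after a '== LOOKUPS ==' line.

Apply in order:
  add 91.208.156.128/25 -> H2 at depth 25
  - 91.208.156.128/25 clear@25
  add 91.208.156.133/32 -> H0 at depth 32
  ? 91.208.156.133  path d0:-→d1:-→d2:-→d3:-→d4:-→d5:-→d6:-→d7:-→d8:-→d9:-→d10:-→d11:-→d12:-→d13:-→d14:-→d15:-→d16:-→d17:-→d18:-→d19:-→d20:-→d21:-→d22:-→d23:-→d24:-→d25:-→d26:-→d27:-→d28:-→d29:-→d30:-→d31:-→d32:H0  best=H0
  add 91.208.144.0/20 -> H0 at depth 20
  ? 91.208.156.133  path d0:-→d1:-→d2:-→d3:-→d4:-→d5:-→d6:-→d7:-→d8:-→d9:-→d10:-→d11:-→d12:-→d13:-→d14:-→d15:-→d16:-→d17:-→d18:-→d19:-→d20:H0→d21:-→d22:-→d23:-→d24:-→d25:-→d26:-→d27:-→d28:-→d29:-→d30:-→d31:-→d32:H0  best=H0
  add 91.0.0.0/8 -> H1 at depth 8
  ? 91.208.144.7  path d0:-→d1:-→d2:-→d3:-→d4:-→d5:-→d6:-→d7:-→d8:H1→d9:-→d10:-→d11:-→d12:-→d13:-→d14:-→d15:-→d16:-→d17:-→d18:-→d19:-→d20:H0  best=H0
  - 91.0.0.0/8 clear@8
  add 0.0.0.0/0 -> H0 at depth 0
  add 204.0.0.0/6 -> H0 at depth 6
  ? 91.208.156.133  path d0:H0→d1:-→d2:-→d3:-→d4:-→d5:-→d6:-→d7:-→d8:-→d9:-→d10:-→d11:-→d12:-→d13:-→d14:-→d15:-→d16:-→d17:-→d18:-→d19:-→d20:H0→d21:-→d22:-→d23:-→d24:-→d25:-→d26:-→d27:-→d28:-→d29:-→d30:-→d31:-→d32:H0  best=H0
  add 91.208.0.0/12 -> H2 at depth 12
  ? 204.0.0.250  path d0:H0→d1:-→d2:-→d3:-→d4:-→d5:-→d6:H0  best=H0
  ? 204.0.15.126  path d0:H0→d1:-→d2:-→d3:-→d4:-→d5:-→d6:H0  best=H0
  add 91.208.0.0/12 -> H0 at depth 12
  add 91.208.0.0/16 -> H2 at depth 16
  add 32.0.0.0/8 -> H0 at depth 8
  add 32.0.0.0/8 -> H0 at depth 8
  add 32.0.0.0/3 -> H2 at depth 3
  ? 91.208.144.41  path d0:H0→d1:-→d2:-→d3:-→d4:-→d5:-→d6:-→d7:-→d8:-→d9:-→d10:-→d11:-→d12:H0→d13:-→d14:-→d15:-→d16:H2→d17:-→d18:-→d19:-→d20:H0  best=H0
  ? 188.27.136.27  path d0:H0→d1:-  best=H0
  ? 91.208.0.2  path d0:H0→d1:-→d2:-→d3:-→d4:-→d5:-→d6:-→d7:-→d8:-→d9:-→d10:-→d11:-→d12:H0→d13:-→d14:-→d15:-→d16:H2  best=H2
  - 91.208.0.0/12 clear@12
  ? 32.0.84.24  path d0:H0→d1:-→d2:-→d3:H2→d4:-→d5:-→d6:-→d7:-→d8:H0  best=H0
  ? 32.0.0.47  path d0:H0→d1:-→d2:-→d3:H2→d4:-→d5:-→d6:-→d7:-→d8:H0  best=H0
  add 91.208.0.0/16 -> H1 at depth 16
  add 205.176.0.0/12 -> H2 at depth 12
  ? 32.30.193.22  path d0:H0→d1:-→d2:-→d3:H2→d4:-→d5:-→d6:-→d7:-→d8:H0  best=H0
  ? 91.208.0.0  path d0:H0→d1:-→d2:-→d3:-→d4:-→d5:-→d6:-→d7:-→d8:-→d9:-→d10:-→d11:-→d12:-→d13:-→d14:-→d15:-→d16:H1  best=H1
  add 32.72.0.0/16 -> H0 at depth 16
  ? 32.72.0.0  path d0:H0→d1:-→d2:-→d3:H2→d4:-→d5:-→d6:-→d7:-→d8:H0→d9:-→d10:-→d11:-→d12:-→d13:-→d14:-→d15:-→d16:H0  best=H0
  ? 91.208.156.133  path d0:H0→d1:-→d2:-→d3:-→d4:-→d5:-→d6:-→d7:-→d8:-→d9:-→d10:-→d11:-→d12:-→d13:-→d14:-→d15:-→d16:H1→d17:-→d18:-→d19:-→d20:H0→d21:-→d22:-→d23:-→d24:-→d25:-→d26:-→d27:-→d28:-→d29:-→d30:-→d31:-→d32:H0  best=H0
  add 205.0.0.0/8 -> H1 at depth 8
  ? 32.0.16.239  path d0:H0→d1:-→d2:-→d3:H2→d4:-→d5:-→d6:-→d7:-→d8:H0→d9:-  best=H0
  ? 205.176.0.6  path d0:H0→d1:-→d2:-→d3:-→d4:-→d5:-→d6:H0→d7:-→d8:H1→d9:-→d10:-→d11:-→d12:H2  best=H2
  ? 32.2.35.13  path d0:H0→d1:-→d2:-→d3:H2→d4:-→d5:-→d6:-→d7:-→d8:H0→d9:-  best=H0
  ? 32.0.0.0  path d0:H0→d1:-→d2:-→d3:H2→d4:-→d5:-→d6:-→d7:-→d8:H0→d9:-  best=H0

== LOOKUPS ==
["H0","H0","H0","H0","H0","H0","H0","H0","H2","H0","H0","H0","H1","H0","H0","H0","H2","H0","H0"]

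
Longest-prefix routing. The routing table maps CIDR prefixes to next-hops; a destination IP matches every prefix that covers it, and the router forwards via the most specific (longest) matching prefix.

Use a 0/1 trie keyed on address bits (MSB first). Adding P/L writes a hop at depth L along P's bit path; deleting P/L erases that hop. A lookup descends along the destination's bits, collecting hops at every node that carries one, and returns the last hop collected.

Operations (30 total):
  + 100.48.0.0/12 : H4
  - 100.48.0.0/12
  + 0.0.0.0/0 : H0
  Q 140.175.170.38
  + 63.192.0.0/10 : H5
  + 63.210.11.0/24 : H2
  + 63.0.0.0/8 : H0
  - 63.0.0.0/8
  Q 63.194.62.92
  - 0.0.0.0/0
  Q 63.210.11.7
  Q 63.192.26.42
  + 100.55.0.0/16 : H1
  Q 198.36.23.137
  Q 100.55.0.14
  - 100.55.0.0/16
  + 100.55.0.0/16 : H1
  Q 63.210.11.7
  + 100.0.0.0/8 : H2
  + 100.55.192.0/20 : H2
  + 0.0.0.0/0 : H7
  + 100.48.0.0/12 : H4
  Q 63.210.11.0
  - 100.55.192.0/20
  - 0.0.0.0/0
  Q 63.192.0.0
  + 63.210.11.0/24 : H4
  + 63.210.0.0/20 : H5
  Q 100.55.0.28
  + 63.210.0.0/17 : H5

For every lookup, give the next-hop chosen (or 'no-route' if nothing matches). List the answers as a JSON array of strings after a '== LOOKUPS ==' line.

Apply in order:
  add 100.48.0.0/12 -> H4 at depth 12
  - 100.48.0.0/12 clear@12
  add 0.0.0.0/0 -> H0 at depth 0
  Q 140.175.170.38: descend ε ; hops seen [H0] ; pick H0
  add 63.192.0.0/10 -> H5 at depth 10
  add 63.210.11.0/24 -> H2 at depth 24
  add 63.0.0.0/8 -> H0 at depth 8
  - 63.0.0.0/8 clear@8
  Q 63.194.62.92: descend 00111111110 ; hops seen [H0,H5] ; pick H5
  - 0.0.0.0/0 clear@0
  Q 63.210.11.7: descend 001111111101001000001011 ; hops seen [H5,H2] ; pick H2
  Q 63.192.26.42: descend 00111111110 ; hops seen [H5] ; pick H5
  add 100.55.0.0/16 -> H1 at depth 16
  Q 198.36.23.137: descend ε ; hops seen [∅] ; pick no-route
  Q 100.55.0.14: descend 0110010000110111 ; hops seen [H1] ; pick H1
  - 100.55.0.0/16 clear@16
  add 100.55.0.0/16 -> H1 at depth 16
  Q 63.210.11.7: descend 001111111101001000001011 ; hops seen [H5,H2] ; pick H2
  add 100.0.0.0/8 -> H2 at depth 8
  add 100.55.192.0/20 -> H2 at depth 20
  add 0.0.0.0/0 -> H7 at depth 0
  add 100.48.0.0/12 -> H4 at depth 12
  Q 63.210.11.0: descend 001111111101001000001011 ; hops seen [H7,H5,H2] ; pick H2
  - 100.55.192.0/20 clear@20
  - 0.0.0.0/0 clear@0
  Q 63.192.0.0: descend 00111111110 ; hops seen [H5] ; pick H5
  add 63.210.11.0/24 -> H4 at depth 24
  add 63.210.0.0/20 -> H5 at depth 20
  Q 100.55.0.28: descend 0110010000110111 ; hops seen [H2,H4,H1] ; pick H1
  add 63.210.0.0/17 -> H5 at depth 17

== LOOKUPS ==
["H0","H5","H2","H5","no-route","H1","H2","H2","H5","H1"]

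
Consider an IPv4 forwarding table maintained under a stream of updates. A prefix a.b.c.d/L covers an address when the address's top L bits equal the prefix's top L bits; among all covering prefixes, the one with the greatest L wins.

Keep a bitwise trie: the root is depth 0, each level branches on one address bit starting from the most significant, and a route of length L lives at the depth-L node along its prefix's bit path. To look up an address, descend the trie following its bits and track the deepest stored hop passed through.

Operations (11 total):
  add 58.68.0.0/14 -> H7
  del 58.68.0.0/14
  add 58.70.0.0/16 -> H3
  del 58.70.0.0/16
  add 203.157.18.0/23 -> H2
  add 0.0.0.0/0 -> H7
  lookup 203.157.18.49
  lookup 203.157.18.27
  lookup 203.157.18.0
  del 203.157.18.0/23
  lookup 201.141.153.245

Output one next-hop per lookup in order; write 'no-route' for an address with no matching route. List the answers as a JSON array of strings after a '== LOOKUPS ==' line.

Apply in order:
  add 58.68.0.0/14 -> H7 at depth 14
  del 58.68.0.0/14 (clear depth 14)
  add 58.70.0.0/16 -> H3 at depth 16
  del 58.70.0.0/16 (clear depth 16)
  add 203.157.18.0/23 -> H2 at depth 23
  add 0.0.0.0/0 -> H7 at depth 0
  Q 203.157.18.49: descend 11001011100111010001001 ; hops seen [H7,H2] ; pick H2
  Q 203.157.18.27: descend 11001011100111010001001 ; hops seen [H7,H2] ; pick H2
  Q 203.157.18.0: descend 11001011100111010001001 ; hops seen [H7,H2] ; pick H2
  del 203.157.18.0/23 (clear depth 23)
  Q 201.141.153.245: descend 110010 ; hops seen [H7] ; pick H7

== LOOKUPS ==
["H2","H2","H2","H7"]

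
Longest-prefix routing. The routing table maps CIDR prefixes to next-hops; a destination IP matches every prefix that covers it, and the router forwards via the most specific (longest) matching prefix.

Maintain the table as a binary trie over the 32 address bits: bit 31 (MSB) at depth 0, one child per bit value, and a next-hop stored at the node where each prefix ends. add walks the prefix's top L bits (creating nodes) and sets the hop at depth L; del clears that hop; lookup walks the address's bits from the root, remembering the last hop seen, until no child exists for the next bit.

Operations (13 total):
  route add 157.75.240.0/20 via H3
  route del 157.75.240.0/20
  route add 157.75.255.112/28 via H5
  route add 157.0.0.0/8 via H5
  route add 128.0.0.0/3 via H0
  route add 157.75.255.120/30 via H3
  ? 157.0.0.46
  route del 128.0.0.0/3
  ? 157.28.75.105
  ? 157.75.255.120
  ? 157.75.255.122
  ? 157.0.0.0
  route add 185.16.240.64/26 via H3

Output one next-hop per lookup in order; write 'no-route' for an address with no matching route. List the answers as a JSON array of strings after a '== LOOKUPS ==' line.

Apply in order:
  add 157.75.240.0/20 -> H3 at depth 20
  - 157.75.240.0/20 clear@20
  add 157.75.255.112/28 -> H5 at depth 28
  add 157.0.0.0/8 -> H5 at depth 8
  add 128.0.0.0/3 -> H0 at depth 3
  add 157.75.255.120/30 -> H3 at depth 30
  ? 157.0.0.46  path d0:-→d1:-→d2:-→d3:H0→d4:-→d5:-→d6:-→d7:-→d8:H5→d9:-  best=H5
  - 128.0.0.0/3 clear@3
  ? 157.28.75.105  path d0:-→d1:-→d2:-→d3:-→d4:-→d5:-→d6:-→d7:-→d8:H5→d9:-  best=H5
  ? 157.75.255.120  path d0:-→d1:-→d2:-→d3:-→d4:-→d5:-→d6:-→d7:-→d8:H5→d9:-→d10:-→d11:-→d12:-→d13:-→d14:-→d15:-→d16:-→d17:-→d18:-→d19:-→d20:-→d21:-→d22:-→d23:-→d24:-→d25:-→d26:-→d27:-→d28:H5→d29:-→d30:H3  best=H3
  ? 157.75.255.122  path d0:-→d1:-→d2:-→d3:-→d4:-→d5:-→d6:-→d7:-→d8:H5→d9:-→d10:-→d11:-→d12:-→d13:-→d14:-→d15:-→d16:-→d17:-→d18:-→d19:-→d20:-→d21:-→d22:-→d23:-→d24:-→d25:-→d26:-→d27:-→d28:H5→d29:-→d30:H3  best=H3
  ? 157.0.0.0  path d0:-→d1:-→d2:-→d3:-→d4:-→d5:-→d6:-→d7:-→d8:H5→d9:-  best=H5
  add 185.16.240.64/26 -> H3 at depth 26

== LOOKUPS ==
["H5","H5","H3","H3","H5"]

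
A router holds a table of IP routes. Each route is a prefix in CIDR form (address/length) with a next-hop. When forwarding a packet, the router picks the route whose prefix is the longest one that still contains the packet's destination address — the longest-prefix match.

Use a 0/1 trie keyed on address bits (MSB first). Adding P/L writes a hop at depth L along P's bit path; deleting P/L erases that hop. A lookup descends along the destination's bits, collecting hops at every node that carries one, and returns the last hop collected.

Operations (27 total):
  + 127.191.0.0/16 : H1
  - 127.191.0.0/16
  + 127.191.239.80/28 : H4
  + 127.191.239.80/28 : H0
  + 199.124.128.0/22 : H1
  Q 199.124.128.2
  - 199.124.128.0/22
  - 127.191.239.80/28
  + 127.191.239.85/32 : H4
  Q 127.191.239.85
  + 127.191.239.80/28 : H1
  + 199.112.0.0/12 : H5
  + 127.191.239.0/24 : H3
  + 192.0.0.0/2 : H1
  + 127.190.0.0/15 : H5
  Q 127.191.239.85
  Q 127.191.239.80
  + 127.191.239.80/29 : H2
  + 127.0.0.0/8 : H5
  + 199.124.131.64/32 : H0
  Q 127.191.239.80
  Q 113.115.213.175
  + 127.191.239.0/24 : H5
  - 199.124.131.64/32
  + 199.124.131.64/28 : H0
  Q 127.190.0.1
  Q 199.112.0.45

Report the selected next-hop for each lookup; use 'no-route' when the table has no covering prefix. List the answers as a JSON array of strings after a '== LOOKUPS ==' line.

Trace:
  add 127.191.0.0/16 -> H1 at depth 16
  del 127.191.0.0/16 (clear depth 16)
  add 127.191.239.80/28 -> H4 at depth 28
  add 127.191.239.80/28 -> H0 at depth 28
  add 199.124.128.0/22 -> H1 at depth 22
  ? 199.124.128.2  path d0:-→d1:-→d2:-→d3:-→d4:-→d5:-→d6:-→d7:-→d8:-→d9:-→d10:-→d11:-→d12:-→d13:-→d14:-→d15:-→d16:-→d17:-→d18:-→d19:-→d20:-→d21:-→d22:H1  best=H1
  del 199.124.128.0/22 (clear depth 22)
  del 127.191.239.80/28 (clear depth 28)
  add 127.191.239.85/32 -> H4 at depth 32
  ? 127.191.239.85  path d0:-→d1:-→d2:-→d3:-→d4:-→d5:-→d6:-→d7:-→d8:-→d9:-→d10:-→d11:-→d12:-→d13:-→d14:-→d15:-→d16:-→d17:-→d18:-→d19:-→d20:-→d21:-→d22:-→d23:-→d24:-→d25:-→d26:-→d27:-→d28:-→d29:-→d30:-→d31:-→d32:H4  best=H4
  add 127.191.239.80/28 -> H1 at depth 28
  add 199.112.0.0/12 -> H5 at depth 12
  add 127.191.239.0/24 -> H3 at depth 24
  add 192.0.0.0/2 -> H1 at depth 2
  add 127.190.0.0/15 -> H5 at depth 15
  ? 127.191.239.85  path d0:-→d1:-→d2:-→d3:-→d4:-→d5:-→d6:-→d7:-→d8:-→d9:-→d10:-→d11:-→d12:-→d13:-→d14:-→d15:H5→d16:-→d17:-→d18:-→d19:-→d20:-→d21:-→d22:-→d23:-→d24:H3→d25:-→d26:-→d27:-→d28:H1→d29:-→d30:-→d31:-→d32:H4  best=H4
  ? 127.191.239.80  path d0:-→d1:-→d2:-→d3:-→d4:-→d5:-→d6:-→d7:-→d8:-→d9:-→d10:-→d11:-→d12:-→d13:-→d14:-→d15:H5→d16:-→d17:-→d18:-→d19:-→d20:-→d21:-→d22:-→d23:-→d24:H3→d25:-→d26:-→d27:-→d28:H1→d29:-  best=H1
  add 127.191.239.80/29 -> H2 at depth 29
  add 127.0.0.0/8 -> H5 at depth 8
  add 199.124.131.64/32 -> H0 at depth 32
  ? 127.191.239.80  path d0:-→d1:-→d2:-→d3:-→d4:-→d5:-→d6:-→d7:-→d8:H5→d9:-→d10:-→d11:-→d12:-→d13:-→d14:-→d15:H5→d16:-→d17:-→d18:-→d19:-→d20:-→d21:-→d22:-→d23:-→d24:H3→d25:-→d26:-→d27:-→d28:H1→d29:H2  best=H2
  ? 113.115.213.175  path d0:-→d1:-→d2:-→d3:-→d4:-  best=no-route
  add 127.191.239.0/24 -> H5 at depth 24
  del 199.124.131.64/32 (clear depth 32)
  add 199.124.131.64/28 -> H0 at depth 28
  ? 127.190.0.1  path d0:-→d1:-→d2:-→d3:-→d4:-→d5:-→d6:-→d7:-→d8:H5→d9:-→d10:-→d11:-→d12:-→d13:-→d14:-→d15:H5  best=H5
  ? 199.112.0.45  path d0:-→d1:-→d2:H1→d3:-→d4:-→d5:-→d6:-→d7:-→d8:-→d9:-→d10:-→d11:-→d12:H5  best=H5

== LOOKUPS ==
["H1","H4","H4","H1","H2","no-route","H5","H5"]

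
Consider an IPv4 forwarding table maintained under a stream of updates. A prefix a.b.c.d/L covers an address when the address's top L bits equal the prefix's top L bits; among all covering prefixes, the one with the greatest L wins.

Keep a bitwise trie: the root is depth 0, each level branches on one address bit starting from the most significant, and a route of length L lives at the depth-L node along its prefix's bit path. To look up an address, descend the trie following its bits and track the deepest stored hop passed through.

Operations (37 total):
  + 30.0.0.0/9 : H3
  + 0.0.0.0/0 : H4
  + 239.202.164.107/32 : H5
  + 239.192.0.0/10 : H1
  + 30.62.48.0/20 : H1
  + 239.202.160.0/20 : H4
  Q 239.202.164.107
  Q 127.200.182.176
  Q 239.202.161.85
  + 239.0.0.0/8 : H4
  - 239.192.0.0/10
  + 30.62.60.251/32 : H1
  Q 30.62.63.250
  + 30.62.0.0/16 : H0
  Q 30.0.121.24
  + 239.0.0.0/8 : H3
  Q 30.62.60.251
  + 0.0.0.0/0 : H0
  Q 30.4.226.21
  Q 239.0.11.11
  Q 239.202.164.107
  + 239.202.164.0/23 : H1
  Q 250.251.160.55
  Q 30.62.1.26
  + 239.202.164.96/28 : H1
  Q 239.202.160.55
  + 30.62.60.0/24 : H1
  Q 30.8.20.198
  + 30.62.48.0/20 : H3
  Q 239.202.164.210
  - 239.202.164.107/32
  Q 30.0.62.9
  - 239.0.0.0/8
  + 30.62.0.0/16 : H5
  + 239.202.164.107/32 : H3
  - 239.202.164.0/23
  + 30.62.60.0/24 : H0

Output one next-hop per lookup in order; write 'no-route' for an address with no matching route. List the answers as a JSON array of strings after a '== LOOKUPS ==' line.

Process each operation:
  + 30.0.0.0/9 (H3) depth=9
  + 0.0.0.0/0 (H4) depth=0
  + 239.202.164.107/32 (H5) depth=32
  + 239.192.0.0/10 (H1) depth=10
  + 30.62.48.0/20 (H1) depth=20
  + 239.202.160.0/20 (H4) depth=20
  ? 239.202.164.107  path d0:H4→d1:-→d2:-→d3:-→d4:-→d5:-→d6:-→d7:-→d8:-→d9:-→d10:H1→d11:-→d12:-→d13:-→d14:-→d15:-→d16:-→d17:-→d18:-→d19:-→d20:H4→d21:-→d22:-→d23:-→d24:-→d25:-→d26:-→d27:-→d28:-→d29:-→d30:-→d31:-→d32:H5  best=H5
  ? 127.200.182.176  path d0:H4→d1:-  best=H4
  ? 239.202.161.85  path d0:H4→d1:-→d2:-→d3:-→d4:-→d5:-→d6:-→d7:-→d8:-→d9:-→d10:H1→d11:-→d12:-→d13:-→d14:-→d15:-→d16:-→d17:-→d18:-→d19:-→d20:H4→d21:-  best=H4
  + 239.0.0.0/8 (H4) depth=8
  del 239.192.0.0/10 (clear depth 10)
  + 30.62.60.251/32 (H1) depth=32
  ? 30.62.63.250  path d0:H4→d1:-→d2:-→d3:-→d4:-→d5:-→d6:-→d7:-→d8:-→d9:H3→d10:-→d11:-→d12:-→d13:-→d14:-→d15:-→d16:-→d17:-→d18:-→d19:-→d20:H1→d21:-→d22:-  best=H1
  + 30.62.0.0/16 (H0) depth=16
  ? 30.0.121.24  path d0:H4→d1:-→d2:-→d3:-→d4:-→d5:-→d6:-→d7:-→d8:-→d9:H3→d10:-  best=H3
  + 239.0.0.0/8 (H3) depth=8
  ? 30.62.60.251  path d0:H4→d1:-→d2:-→d3:-→d4:-→d5:-→d6:-→d7:-→d8:-→d9:H3→d10:-→d11:-→d12:-→d13:-→d14:-→d15:-→d16:H0→d17:-→d18:-→d19:-→d20:H1→d21:-→d22:-→d23:-→d24:-→d25:-→d26:-→d27:-→d28:-→d29:-→d30:-→d31:-→d32:H1  best=H1
  + 0.0.0.0/0 (H0) depth=0
  ? 30.4.226.21  path d0:H0→d1:-→d2:-→d3:-→d4:-→d5:-→d6:-→d7:-→d8:-→d9:H3→d10:-  best=H3
  ? 239.0.11.11  path d0:H0→d1:-→d2:-→d3:-→d4:-→d5:-→d6:-→d7:-→d8:H3  best=H3
  ? 239.202.164.107  path d0:H0→d1:-→d2:-→d3:-→d4:-→d5:-→d6:-→d7:-→d8:H3→d9:-→d10:-→d11:-→d12:-→d13:-→d14:-→d15:-→d16:-→d17:-→d18:-→d19:-→d20:H4→d21:-→d22:-→d23:-→d24:-→d25:-→d26:-→d27:-→d28:-→d29:-→d30:-→d31:-→d32:H5  best=H5
  + 239.202.164.0/23 (H1) depth=23
  ? 250.251.160.55  path d0:H0→d1:-→d2:-→d3:-  best=H0
  ? 30.62.1.26  path d0:H0→d1:-→d2:-→d3:-→d4:-→d5:-→d6:-→d7:-→d8:-→d9:H3→d10:-→d11:-→d12:-→d13:-→d14:-→d15:-→d16:H0→d17:-→d18:-  best=H0
  + 239.202.164.96/28 (H1) depth=28
  ? 239.202.160.55  path d0:H0→d1:-→d2:-→d3:-→d4:-→d5:-→d6:-→d7:-→d8:H3→d9:-→d10:-→d11:-→d12:-→d13:-→d14:-→d15:-→d16:-→d17:-→d18:-→d19:-→d20:H4→d21:-  best=H4
  + 30.62.60.0/24 (H1) depth=24
  ? 30.8.20.198  path d0:H0→d1:-→d2:-→d3:-→d4:-→d5:-→d6:-→d7:-→d8:-→d9:H3→d10:-  best=H3
  + 30.62.48.0/20 (H3) depth=20
  ? 239.202.164.210  path d0:H0→d1:-→d2:-→d3:-→d4:-→d5:-→d6:-→d7:-→d8:H3→d9:-→d10:-→d11:-→d12:-→d13:-→d14:-→d15:-→d16:-→d17:-→d18:-→d19:-→d20:H4→d21:-→d22:-→d23:H1→d24:-  best=H1
  del 239.202.164.107/32 (clear depth 32)
  ? 30.0.62.9  path d0:H0→d1:-→d2:-→d3:-→d4:-→d5:-→d6:-→d7:-→d8:-→d9:H3→d10:-  best=H3
  del 239.0.0.0/8 (clear depth 8)
  + 30.62.0.0/16 (H5) depth=16
  + 239.202.164.107/32 (H3) depth=32
  del 239.202.164.0/23 (clear depth 23)
  + 30.62.60.0/24 (H0) depth=24

== LOOKUPS ==
["H5","H4","H4","H1","H3","H1","H3","H3","H5","H0","H0","H4","H3","H1","H3"]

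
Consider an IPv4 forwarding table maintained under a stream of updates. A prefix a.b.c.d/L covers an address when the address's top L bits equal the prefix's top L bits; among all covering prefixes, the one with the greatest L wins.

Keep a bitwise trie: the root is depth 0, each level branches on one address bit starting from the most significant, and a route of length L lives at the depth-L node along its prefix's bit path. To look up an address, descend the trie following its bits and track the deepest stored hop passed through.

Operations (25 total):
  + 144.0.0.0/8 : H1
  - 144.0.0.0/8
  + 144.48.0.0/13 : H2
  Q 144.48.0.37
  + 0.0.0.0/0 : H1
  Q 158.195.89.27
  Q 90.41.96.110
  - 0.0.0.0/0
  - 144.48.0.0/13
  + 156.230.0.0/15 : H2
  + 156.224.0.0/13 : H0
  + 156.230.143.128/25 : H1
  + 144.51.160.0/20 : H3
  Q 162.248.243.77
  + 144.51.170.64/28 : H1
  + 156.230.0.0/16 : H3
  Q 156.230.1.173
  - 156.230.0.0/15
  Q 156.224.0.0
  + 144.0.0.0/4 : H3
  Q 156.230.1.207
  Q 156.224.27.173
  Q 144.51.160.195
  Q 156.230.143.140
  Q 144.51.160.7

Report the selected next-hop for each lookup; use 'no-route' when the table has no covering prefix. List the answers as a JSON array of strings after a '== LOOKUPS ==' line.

Apply in order:
  add 144.0.0.0/8 -> H1 at depth 8
  del 144.0.0.0/8 (clear depth 8)
  add 144.48.0.0/13 -> H2 at depth 13
  Q 144.48.0.37: descend 1001000000110 ; hops seen [H2] ; pick H2
  add 0.0.0.0/0 -> H1 at depth 0
  Q 158.195.89.27: descend 1001 ; hops seen [H1] ; pick H1
  Q 90.41.96.110: descend ε ; hops seen [H1] ; pick H1
  del 0.0.0.0/0 (clear depth 0)
  del 144.48.0.0/13 (clear depth 13)
  add 156.230.0.0/15 -> H2 at depth 15
  add 156.224.0.0/13 -> H0 at depth 13
  add 156.230.143.128/25 -> H1 at depth 25
  add 144.51.160.0/20 -> H3 at depth 20
  Q 162.248.243.77: descend 10 ; hops seen [∅] ; pick no-route
  add 144.51.170.64/28 -> H1 at depth 28
  add 156.230.0.0/16 -> H3 at depth 16
  Q 156.230.1.173: descend 1001110011100110 ; hops seen [H0,H2,H3] ; pick H3
  del 156.230.0.0/15 (clear depth 15)
  Q 156.224.0.0: descend 1001110011100 ; hops seen [H0] ; pick H0
  add 144.0.0.0/4 -> H3 at depth 4
  Q 156.230.1.207: descend 1001110011100110 ; hops seen [H3,H0,H3] ; pick H3
  Q 156.224.27.173: descend 1001110011100 ; hops seen [H3,H0] ; pick H0
  Q 144.51.160.195: descend 10010000001100111010 ; hops seen [H3,H3] ; pick H3
  Q 156.230.143.140: descend 1001110011100110100011111 ; hops seen [H3,H0,H3,H1] ; pick H1
  Q 144.51.160.7: descend 10010000001100111010 ; hops seen [H3,H3] ; pick H3

== LOOKUPS ==
["H2","H1","H1","no-route","H3","H0","H3","H0","H3","H1","H3"]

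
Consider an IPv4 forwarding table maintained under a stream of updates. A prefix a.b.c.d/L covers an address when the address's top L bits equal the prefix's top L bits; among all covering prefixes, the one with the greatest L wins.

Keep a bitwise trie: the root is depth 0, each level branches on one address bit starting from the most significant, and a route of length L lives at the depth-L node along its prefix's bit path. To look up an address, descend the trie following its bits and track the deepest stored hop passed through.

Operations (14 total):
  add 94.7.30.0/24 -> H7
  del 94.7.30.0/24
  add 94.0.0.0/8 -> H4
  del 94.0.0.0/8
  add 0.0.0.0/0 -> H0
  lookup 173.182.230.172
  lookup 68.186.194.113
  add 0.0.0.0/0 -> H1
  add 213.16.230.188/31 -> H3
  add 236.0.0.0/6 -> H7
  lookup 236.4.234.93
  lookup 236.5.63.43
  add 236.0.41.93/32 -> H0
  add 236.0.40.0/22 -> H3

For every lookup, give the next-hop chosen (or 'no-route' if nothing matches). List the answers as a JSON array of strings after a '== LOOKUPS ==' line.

Apply in order:
  + 94.7.30.0/24 (H7) depth=24
  del 94.7.30.0/24 (clear depth 24)
  + 94.0.0.0/8 (H4) depth=8
  del 94.0.0.0/8 (clear depth 8)
  + 0.0.0.0/0 (H0) depth=0
  ? 173.182.230.172  path d0:H0  best=H0
  ? 68.186.194.113  path d0:H0→d1:-→d2:-→d3:-  best=H0
  + 0.0.0.0/0 (H1) depth=0
  + 213.16.230.188/31 (H3) depth=31
  + 236.0.0.0/6 (H7) depth=6
  ? 236.4.234.93  path d0:H1→d1:-→d2:-→d3:-→d4:-→d5:-→d6:H7  best=H7
  ? 236.5.63.43  path d0:H1→d1:-→d2:-→d3:-→d4:-→d5:-→d6:H7  best=H7
  + 236.0.41.93/32 (H0) depth=32
  + 236.0.40.0/22 (H3) depth=22

== LOOKUPS ==
["H0","H0","H7","H7"]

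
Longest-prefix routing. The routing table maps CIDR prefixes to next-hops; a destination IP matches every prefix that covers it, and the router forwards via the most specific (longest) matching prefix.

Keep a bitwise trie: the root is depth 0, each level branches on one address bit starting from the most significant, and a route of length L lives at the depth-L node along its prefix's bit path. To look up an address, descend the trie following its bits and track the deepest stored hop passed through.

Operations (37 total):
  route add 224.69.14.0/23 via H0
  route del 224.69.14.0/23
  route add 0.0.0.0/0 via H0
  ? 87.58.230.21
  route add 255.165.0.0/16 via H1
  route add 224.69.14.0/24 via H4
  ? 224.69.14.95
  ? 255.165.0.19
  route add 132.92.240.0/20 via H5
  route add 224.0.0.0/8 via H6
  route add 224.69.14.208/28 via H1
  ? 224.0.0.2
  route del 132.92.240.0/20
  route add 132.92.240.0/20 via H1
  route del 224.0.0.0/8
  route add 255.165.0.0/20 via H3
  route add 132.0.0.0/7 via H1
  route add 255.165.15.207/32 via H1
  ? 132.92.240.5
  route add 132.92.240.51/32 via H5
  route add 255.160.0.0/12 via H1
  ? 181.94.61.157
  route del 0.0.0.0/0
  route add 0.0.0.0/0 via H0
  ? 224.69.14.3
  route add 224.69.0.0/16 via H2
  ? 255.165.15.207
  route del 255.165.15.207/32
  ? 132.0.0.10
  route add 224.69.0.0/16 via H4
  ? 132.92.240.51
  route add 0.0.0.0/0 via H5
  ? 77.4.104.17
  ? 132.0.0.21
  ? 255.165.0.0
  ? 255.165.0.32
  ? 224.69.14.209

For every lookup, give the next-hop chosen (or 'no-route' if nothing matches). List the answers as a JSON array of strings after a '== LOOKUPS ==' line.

Process each operation:
  add 224.69.14.0/23 -> H0 at depth 23
  del 224.69.14.0/23 (clear depth 23)
  add 0.0.0.0/0 -> H0 at depth 0
  ? 87.58.230.21  path d0:H0  best=H0
  add 255.165.0.0/16 -> H1 at depth 16
  add 224.69.14.0/24 -> H4 at depth 24
  ? 224.69.14.95  path d0:H0→d1:-→d2:-→d3:-→d4:-→d5:-→d6:-→d7:-→d8:-→d9:-→d10:-→d11:-→d12:-→d13:-→d14:-→d15:-→d16:-→d17:-→d18:-→d19:-→d20:-→d21:-→d22:-→d23:-→d24:H4  best=H4
  ? 255.165.0.19  path d0:H0→d1:-→d2:-→d3:-→d4:-→d5:-→d6:-→d7:-→d8:-→d9:-→d10:-→d11:-→d12:-→d13:-→d14:-→d15:-→d16:H1  best=H1
  add 132.92.240.0/20 -> H5 at depth 20
  add 224.0.0.0/8 -> H6 at depth 8
  add 224.69.14.208/28 -> H1 at depth 28
  ? 224.0.0.2  path d0:H0→d1:-→d2:-→d3:-→d4:-→d5:-→d6:-→d7:-→d8:H6→d9:-  best=H6
  del 132.92.240.0/20 (clear depth 20)
  add 132.92.240.0/20 -> H1 at depth 20
  del 224.0.0.0/8 (clear depth 8)
  add 255.165.0.0/20 -> H3 at depth 20
  add 132.0.0.0/7 -> H1 at depth 7
  add 255.165.15.207/32 -> H1 at depth 32
  ? 132.92.240.5  path d0:H0→d1:-→d2:-→d3:-→d4:-→d5:-→d6:-→d7:H1→d8:-→d9:-→d10:-→d11:-→d12:-→d13:-→d14:-→d15:-→d16:-→d17:-→d18:-→d19:-→d20:H1  best=H1
  add 132.92.240.51/32 -> H5 at depth 32
  add 255.160.0.0/12 -> H1 at depth 12
  ? 181.94.61.157  path d0:H0→d1:-→d2:-  best=H0
  del 0.0.0.0/0 (clear depth 0)
  add 0.0.0.0/0 -> H0 at depth 0
  ? 224.69.14.3  path d0:H0→d1:-→d2:-→d3:-→d4:-→d5:-→d6:-→d7:-→d8:-→d9:-→d10:-→d11:-→d12:-→d13:-→d14:-→d15:-→d16:-→d17:-→d18:-→d19:-→d20:-→d21:-→d22:-→d23:-→d24:H4  best=H4
  add 224.69.0.0/16 -> H2 at depth 16
  ? 255.165.15.207  path d0:H0→d1:-→d2:-→d3:-→d4:-→d5:-→d6:-→d7:-→d8:-→d9:-→d10:-→d11:-→d12:H1→d13:-→d14:-→d15:-→d16:H1→d17:-→d18:-→d19:-→d20:H3→d21:-→d22:-→d23:-→d24:-→d25:-→d26:-→d27:-→d28:-→d29:-→d30:-→d31:-→d32:H1  best=H1
  del 255.165.15.207/32 (clear depth 32)
  ? 132.0.0.10  path d0:H0→d1:-→d2:-→d3:-→d4:-→d5:-→d6:-→d7:H1→d8:-→d9:-  best=H1
  add 224.69.0.0/16 -> H4 at depth 16
  ? 132.92.240.51  path d0:H0→d1:-→d2:-→d3:-→d4:-→d5:-→d6:-→d7:H1→d8:-→d9:-→d10:-→d11:-→d12:-→d13:-→d14:-→d15:-→d16:-→d17:-→d18:-→d19:-→d20:H1→d21:-→d22:-→d23:-→d24:-→d25:-→d26:-→d27:-→d28:-→d29:-→d30:-→d31:-→d32:H5  best=H5
  add 0.0.0.0/0 -> H5 at depth 0
  ? 77.4.104.17  path d0:H5  best=H5
  ? 132.0.0.21  path d0:H5→d1:-→d2:-→d3:-→d4:-→d5:-→d6:-→d7:H1→d8:-→d9:-  best=H1
  ? 255.165.0.0  path d0:H5→d1:-→d2:-→d3:-→d4:-→d5:-→d6:-→d7:-→d8:-→d9:-→d10:-→d11:-→d12:H1→d13:-→d14:-→d15:-→d16:H1→d17:-→d18:-→d19:-→d20:H3  best=H3
  ? 255.165.0.32  path d0:H5→d1:-→d2:-→d3:-→d4:-→d5:-→d6:-→d7:-→d8:-→d9:-→d10:-→d11:-→d12:H1→d13:-→d14:-→d15:-→d16:H1→d17:-→d18:-→d19:-→d20:H3  best=H3
  ? 224.69.14.209  path d0:H5→d1:-→d2:-→d3:-→d4:-→d5:-→d6:-→d7:-→d8:-→d9:-→d10:-→d11:-→d12:-→d13:-→d14:-→d15:-→d16:H4→d17:-→d18:-→d19:-→d20:-→d21:-→d22:-→d23:-→d24:H4→d25:-→d26:-→d27:-→d28:H1  best=H1

== LOOKUPS ==
["H0","H4","H1","H6","H1","H0","H4","H1","H1","H5","H5","H1","H3","H3","H1"]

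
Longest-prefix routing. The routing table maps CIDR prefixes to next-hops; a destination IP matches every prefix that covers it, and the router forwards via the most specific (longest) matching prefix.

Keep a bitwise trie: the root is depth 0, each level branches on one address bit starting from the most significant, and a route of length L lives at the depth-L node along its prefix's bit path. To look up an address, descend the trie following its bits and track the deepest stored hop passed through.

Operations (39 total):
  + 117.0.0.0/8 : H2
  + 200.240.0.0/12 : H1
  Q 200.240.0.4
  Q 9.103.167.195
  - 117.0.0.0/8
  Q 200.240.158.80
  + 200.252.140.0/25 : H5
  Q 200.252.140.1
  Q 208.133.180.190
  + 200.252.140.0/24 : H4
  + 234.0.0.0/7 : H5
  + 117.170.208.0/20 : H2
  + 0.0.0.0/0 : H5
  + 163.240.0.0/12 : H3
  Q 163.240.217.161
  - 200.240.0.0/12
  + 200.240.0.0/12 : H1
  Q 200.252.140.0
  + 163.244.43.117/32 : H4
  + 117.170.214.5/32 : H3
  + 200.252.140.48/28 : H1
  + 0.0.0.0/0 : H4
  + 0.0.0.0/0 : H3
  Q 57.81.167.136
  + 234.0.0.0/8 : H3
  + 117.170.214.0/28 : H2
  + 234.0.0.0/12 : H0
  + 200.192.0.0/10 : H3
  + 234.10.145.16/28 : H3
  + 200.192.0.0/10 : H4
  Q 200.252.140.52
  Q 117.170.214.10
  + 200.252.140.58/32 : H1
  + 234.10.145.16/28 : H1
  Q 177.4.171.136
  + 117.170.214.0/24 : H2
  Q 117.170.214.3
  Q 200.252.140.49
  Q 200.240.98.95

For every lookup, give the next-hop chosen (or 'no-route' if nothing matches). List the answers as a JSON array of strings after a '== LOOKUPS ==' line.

Apply in order:
  + 117.0.0.0/8 (H2) depth=8
  + 200.240.0.0/12 (H1) depth=12
  ? 200.240.0.4  path d0:-→d1:-→d2:-→d3:-→d4:-→d5:-→d6:-→d7:-→d8:-→d9:-→d10:-→d11:-→d12:H1  best=H1
  ? 9.103.167.195  path d0:-→d1:-  best=no-route
  del 117.0.0.0/8 (clear depth 8)
  ? 200.240.158.80  path d0:-→d1:-→d2:-→d3:-→d4:-→d5:-→d6:-→d7:-→d8:-→d9:-→d10:-→d11:-→d12:H1  best=H1
  + 200.252.140.0/25 (H5) depth=25
  ? 200.252.140.1  path d0:-→d1:-→d2:-→d3:-→d4:-→d5:-→d6:-→d7:-→d8:-→d9:-→d10:-→d11:-→d12:H1→d13:-→d14:-→d15:-→d16:-→d17:-→d18:-→d19:-→d20:-→d21:-→d22:-→d23:-→d24:-→d25:H5  best=H5
  ? 208.133.180.190  path d0:-→d1:-→d2:-→d3:-  best=no-route
  + 200.252.140.0/24 (H4) depth=24
  + 234.0.0.0/7 (H5) depth=7
  + 117.170.208.0/20 (H2) depth=20
  + 0.0.0.0/0 (H5) depth=0
  + 163.240.0.0/12 (H3) depth=12
  ? 163.240.217.161  path d0:H5→d1:-→d2:-→d3:-→d4:-→d5:-→d6:-→d7:-→d8:-→d9:-→d10:-→d11:-→d12:H3  best=H3
  del 200.240.0.0/12 (clear depth 12)
  + 200.240.0.0/12 (H1) depth=12
  ? 200.252.140.0  path d0:H5→d1:-→d2:-→d3:-→d4:-→d5:-→d6:-→d7:-→d8:-→d9:-→d10:-→d11:-→d12:H1→d13:-→d14:-→d15:-→d16:-→d17:-→d18:-→d19:-→d20:-→d21:-→d22:-→d23:-→d24:H4→d25:H5  best=H5
  + 163.244.43.117/32 (H4) depth=32
  + 117.170.214.5/32 (H3) depth=32
  + 200.252.140.48/28 (H1) depth=28
  + 0.0.0.0/0 (H4) depth=0
  + 0.0.0.0/0 (H3) depth=0
  ? 57.81.167.136  path d0:H3→d1:-  best=H3
  + 234.0.0.0/8 (H3) depth=8
  + 117.170.214.0/28 (H2) depth=28
  + 234.0.0.0/12 (H0) depth=12
  + 200.192.0.0/10 (H3) depth=10
  + 234.10.145.16/28 (H3) depth=28
  + 200.192.0.0/10 (H4) depth=10
  ? 200.252.140.52  path d0:H3→d1:-→d2:-→d3:-→d4:-→d5:-→d6:-→d7:-→d8:-→d9:-→d10:H4→d11:-→d12:H1→d13:-→d14:-→d15:-→d16:-→d17:-→d18:-→d19:-→d20:-→d21:-→d22:-→d23:-→d24:H4→d25:H5→d26:-→d27:-→d28:H1  best=H1
  ? 117.170.214.10  path d0:H3→d1:-→d2:-→d3:-→d4:-→d5:-→d6:-→d7:-→d8:-→d9:-→d10:-→d11:-→d12:-→d13:-→d14:-→d15:-→d16:-→d17:-→d18:-→d19:-→d20:H2→d21:-→d22:-→d23:-→d24:-→d25:-→d26:-→d27:-→d28:H2  best=H2
  + 200.252.140.58/32 (H1) depth=32
  + 234.10.145.16/28 (H1) depth=28
  ? 177.4.171.136  path d0:H3→d1:-→d2:-→d3:-  best=H3
  + 117.170.214.0/24 (H2) depth=24
  ? 117.170.214.3  path d0:H3→d1:-→d2:-→d3:-→d4:-→d5:-→d6:-→d7:-→d8:-→d9:-→d10:-→d11:-→d12:-→d13:-→d14:-→d15:-→d16:-→d17:-→d18:-→d19:-→d20:H2→d21:-→d22:-→d23:-→d24:H2→d25:-→d26:-→d27:-→d28:H2→d29:-  best=H2
  ? 200.252.140.49  path d0:H3→d1:-→d2:-→d3:-→d4:-→d5:-→d6:-→d7:-→d8:-→d9:-→d10:H4→d11:-→d12:H1→d13:-→d14:-→d15:-→d16:-→d17:-→d18:-→d19:-→d20:-→d21:-→d22:-→d23:-→d24:H4→d25:H5→d26:-→d27:-→d28:H1  best=H1
  ? 200.240.98.95  path d0:H3→d1:-→d2:-→d3:-→d4:-→d5:-→d6:-→d7:-→d8:-→d9:-→d10:H4→d11:-→d12:H1  best=H1

== LOOKUPS ==
["H1","no-route","H1","H5","no-route","H3","H5","H3","H1","H2","H3","H2","H1","H1"]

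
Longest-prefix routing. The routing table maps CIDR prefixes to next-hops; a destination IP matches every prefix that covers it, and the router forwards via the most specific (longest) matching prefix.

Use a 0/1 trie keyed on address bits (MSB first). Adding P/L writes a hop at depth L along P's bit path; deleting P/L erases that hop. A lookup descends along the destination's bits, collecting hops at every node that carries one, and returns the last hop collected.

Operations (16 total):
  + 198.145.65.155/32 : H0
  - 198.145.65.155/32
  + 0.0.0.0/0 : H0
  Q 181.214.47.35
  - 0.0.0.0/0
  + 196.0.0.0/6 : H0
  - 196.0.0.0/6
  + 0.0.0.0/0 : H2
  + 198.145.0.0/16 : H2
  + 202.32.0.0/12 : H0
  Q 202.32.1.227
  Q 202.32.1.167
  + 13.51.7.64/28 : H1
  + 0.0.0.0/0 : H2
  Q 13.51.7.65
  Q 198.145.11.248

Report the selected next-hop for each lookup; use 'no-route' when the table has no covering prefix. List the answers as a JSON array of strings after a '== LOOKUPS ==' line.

Process each operation:
  add 198.145.65.155/32 -> H0 at depth 32
  del 198.145.65.155/32 (clear depth 32)
  add 0.0.0.0/0 -> H0 at depth 0
  ? 181.214.47.35  path d0:H0→d1:-  best=H0
  del 0.0.0.0/0 (clear depth 0)
  add 196.0.0.0/6 -> H0 at depth 6
  del 196.0.0.0/6 (clear depth 6)
  add 0.0.0.0/0 -> H2 at depth 0
  add 198.145.0.0/16 -> H2 at depth 16
  add 202.32.0.0/12 -> H0 at depth 12
  ? 202.32.1.227  path d0:H2→d1:-→d2:-→d3:-→d4:-→d5:-→d6:-→d7:-→d8:-→d9:-→d10:-→d11:-→d12:H0  best=H0
  ? 202.32.1.167  path d0:H2→d1:-→d2:-→d3:-→d4:-→d5:-→d6:-→d7:-→d8:-→d9:-→d10:-→d11:-→d12:H0  best=H0
  add 13.51.7.64/28 -> H1 at depth 28
  add 0.0.0.0/0 -> H2 at depth 0
  ? 13.51.7.65  path d0:H2→d1:-→d2:-→d3:-→d4:-→d5:-→d6:-→d7:-→d8:-→d9:-→d10:-→d11:-→d12:-→d13:-→d14:-→d15:-→d16:-→d17:-→d18:-→d19:-→d20:-→d21:-→d22:-→d23:-→d24:-→d25:-→d26:-→d27:-→d28:H1  best=H1
  ? 198.145.11.248  path d0:H2→d1:-→d2:-→d3:-→d4:-→d5:-→d6:-→d7:-→d8:-→d9:-→d10:-→d11:-→d12:-→d13:-→d14:-→d15:-→d16:H2→d17:-  best=H2

== LOOKUPS ==
["H0","H0","H0","H1","H2"]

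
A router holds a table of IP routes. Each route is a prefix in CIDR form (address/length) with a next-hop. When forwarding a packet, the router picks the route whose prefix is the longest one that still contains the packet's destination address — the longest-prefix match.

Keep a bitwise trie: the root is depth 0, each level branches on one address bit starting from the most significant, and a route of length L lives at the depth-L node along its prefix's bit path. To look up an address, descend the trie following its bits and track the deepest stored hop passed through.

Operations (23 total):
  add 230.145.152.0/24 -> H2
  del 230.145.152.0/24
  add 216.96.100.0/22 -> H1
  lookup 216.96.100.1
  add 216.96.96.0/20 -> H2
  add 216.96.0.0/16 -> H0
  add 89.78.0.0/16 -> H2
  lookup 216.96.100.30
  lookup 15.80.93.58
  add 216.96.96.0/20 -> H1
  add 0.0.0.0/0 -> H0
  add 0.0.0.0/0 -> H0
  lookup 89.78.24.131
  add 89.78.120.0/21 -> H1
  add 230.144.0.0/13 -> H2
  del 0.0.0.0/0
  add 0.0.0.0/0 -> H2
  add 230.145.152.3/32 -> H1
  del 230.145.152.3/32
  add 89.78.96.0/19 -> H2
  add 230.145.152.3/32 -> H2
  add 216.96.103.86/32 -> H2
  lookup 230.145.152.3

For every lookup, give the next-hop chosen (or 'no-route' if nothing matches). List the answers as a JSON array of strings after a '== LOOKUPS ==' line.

Trace:
  add 230.145.152.0/24 -> H2 at depth 24
  - 230.145.152.0/24 clear@24
  add 216.96.100.0/22 -> H1 at depth 22
  ? 216.96.100.1  path d0:-→d1:-→d2:-→d3:-→d4:-→d5:-→d6:-→d7:-→d8:-→d9:-→d10:-→d11:-→d12:-→d13:-→d14:-→d15:-→d16:-→d17:-→d18:-→d19:-→d20:-→d21:-→d22:H1  best=H1
  add 216.96.96.0/20 -> H2 at depth 20
  add 216.96.0.0/16 -> H0 at depth 16
  add 89.78.0.0/16 -> H2 at depth 16
  ? 216.96.100.30  path d0:-→d1:-→d2:-→d3:-→d4:-→d5:-→d6:-→d7:-→d8:-→d9:-→d10:-→d11:-→d12:-→d13:-→d14:-→d15:-→d16:H0→d17:-→d18:-→d19:-→d20:H2→d21:-→d22:H1  best=H1
  ? 15.80.93.58  path d0:-→d1:-  best=no-route
  add 216.96.96.0/20 -> H1 at depth 20
  add 0.0.0.0/0 -> H0 at depth 0
  add 0.0.0.0/0 -> H0 at depth 0
  ? 89.78.24.131  path d0:H0→d1:-→d2:-→d3:-→d4:-→d5:-→d6:-→d7:-→d8:-→d9:-→d10:-→d11:-→d12:-→d13:-→d14:-→d15:-→d16:H2  best=H2
  add 89.78.120.0/21 -> H1 at depth 21
  add 230.144.0.0/13 -> H2 at depth 13
  - 0.0.0.0/0 clear@0
  add 0.0.0.0/0 -> H2 at depth 0
  add 230.145.152.3/32 -> H1 at depth 32
  - 230.145.152.3/32 clear@32
  add 89.78.96.0/19 -> H2 at depth 19
  add 230.145.152.3/32 -> H2 at depth 32
  add 216.96.103.86/32 -> H2 at depth 32
  ? 230.145.152.3  path d0:H2→d1:-→d2:-→d3:-→d4:-→d5:-→d6:-→d7:-→d8:-→d9:-→d10:-→d11:-→d12:-→d13:H2→d14:-→d15:-→d16:-→d17:-→d18:-→d19:-→d20:-→d21:-→d22:-→d23:-→d24:-→d25:-→d26:-→d27:-→d28:-→d29:-→d30:-→d31:-→d32:H2  best=H2

== LOOKUPS ==
["H1","H1","no-route","H2","H2"]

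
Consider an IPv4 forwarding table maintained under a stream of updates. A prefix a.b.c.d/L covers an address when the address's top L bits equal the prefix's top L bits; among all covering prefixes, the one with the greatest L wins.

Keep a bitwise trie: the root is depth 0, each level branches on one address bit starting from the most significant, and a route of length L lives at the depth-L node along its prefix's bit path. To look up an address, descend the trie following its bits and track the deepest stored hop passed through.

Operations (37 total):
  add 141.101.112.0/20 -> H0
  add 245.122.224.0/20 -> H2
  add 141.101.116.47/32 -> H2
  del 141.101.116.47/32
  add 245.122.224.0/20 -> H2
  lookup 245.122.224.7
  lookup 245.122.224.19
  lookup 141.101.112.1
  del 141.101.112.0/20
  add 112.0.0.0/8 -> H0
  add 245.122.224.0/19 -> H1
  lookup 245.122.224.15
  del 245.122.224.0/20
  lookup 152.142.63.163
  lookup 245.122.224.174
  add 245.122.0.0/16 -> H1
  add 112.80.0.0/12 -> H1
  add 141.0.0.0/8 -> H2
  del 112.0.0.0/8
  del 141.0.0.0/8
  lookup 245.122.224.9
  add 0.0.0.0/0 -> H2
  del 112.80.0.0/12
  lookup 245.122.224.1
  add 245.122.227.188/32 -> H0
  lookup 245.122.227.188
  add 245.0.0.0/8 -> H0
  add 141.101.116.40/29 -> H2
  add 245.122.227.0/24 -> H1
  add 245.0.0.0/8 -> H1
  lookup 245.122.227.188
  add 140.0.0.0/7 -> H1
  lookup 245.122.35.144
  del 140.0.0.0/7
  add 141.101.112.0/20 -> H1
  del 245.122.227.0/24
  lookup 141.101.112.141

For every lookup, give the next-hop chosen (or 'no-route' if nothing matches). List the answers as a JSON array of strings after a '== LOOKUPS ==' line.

Trace:
  + 141.101.112.0/20 (H0) depth=20
  + 245.122.224.0/20 (H2) depth=20
  + 141.101.116.47/32 (H2) depth=32
  - 141.101.116.47/32 clear@32
  + 245.122.224.0/20 (H2) depth=20
  ? 245.122.224.7  path d0:-→d1:-→d2:-→d3:-→d4:-→d5:-→d6:-→d7:-→d8:-→d9:-→d10:-→d11:-→d12:-→d13:-→d14:-→d15:-→d16:-→d17:-→d18:-→d19:-→d20:H2  best=H2
  ? 245.122.224.19  path d0:-→d1:-→d2:-→d3:-→d4:-→d5:-→d6:-→d7:-→d8:-→d9:-→d10:-→d11:-→d12:-→d13:-→d14:-→d15:-→d16:-→d17:-→d18:-→d19:-→d20:H2  best=H2
  ? 141.101.112.1  path d0:-→d1:-→d2:-→d3:-→d4:-→d5:-→d6:-→d7:-→d8:-→d9:-→d10:-→d11:-→d12:-→d13:-→d14:-→d15:-→d16:-→d17:-→d18:-→d19:-→d20:H0→d21:-  best=H0
  - 141.101.112.0/20 clear@20
  + 112.0.0.0/8 (H0) depth=8
  + 245.122.224.0/19 (H1) depth=19
  ? 245.122.224.15  path d0:-→d1:-→d2:-→d3:-→d4:-→d5:-→d6:-→d7:-→d8:-→d9:-→d10:-→d11:-→d12:-→d13:-→d14:-→d15:-→d16:-→d17:-→d18:-→d19:H1→d20:H2  best=H2
  - 245.122.224.0/20 clear@20
  ? 152.142.63.163  path d0:-→d1:-→d2:-→d3:-  best=no-route
  ? 245.122.224.174  path d0:-→d1:-→d2:-→d3:-→d4:-→d5:-→d6:-→d7:-→d8:-→d9:-→d10:-→d11:-→d12:-→d13:-→d14:-→d15:-→d16:-→d17:-→d18:-→d19:H1→d20:-  best=H1
  + 245.122.0.0/16 (H1) depth=16
  + 112.80.0.0/12 (H1) depth=12
  + 141.0.0.0/8 (H2) depth=8
  - 112.0.0.0/8 clear@8
  - 141.0.0.0/8 clear@8
  ? 245.122.224.9  path d0:-→d1:-→d2:-→d3:-→d4:-→d5:-→d6:-→d7:-→d8:-→d9:-→d10:-→d11:-→d12:-→d13:-→d14:-→d15:-→d16:H1→d17:-→d18:-→d19:H1→d20:-  best=H1
  + 0.0.0.0/0 (H2) depth=0
  - 112.80.0.0/12 clear@12
  ? 245.122.224.1  path d0:H2→d1:-→d2:-→d3:-→d4:-→d5:-→d6:-→d7:-→d8:-→d9:-→d10:-→d11:-→d12:-→d13:-→d14:-→d15:-→d16:H1→d17:-→d18:-→d19:H1→d20:-  best=H1
  + 245.122.227.188/32 (H0) depth=32
  ? 245.122.227.188  path d0:H2→d1:-→d2:-→d3:-→d4:-→d5:-→d6:-→d7:-→d8:-→d9:-→d10:-→d11:-→d12:-→d13:-→d14:-→d15:-→d16:H1→d17:-→d18:-→d19:H1→d20:-→d21:-→d22:-→d23:-→d24:-→d25:-→d26:-→d27:-→d28:-→d29:-→d30:-→d31:-→d32:H0  best=H0
  + 245.0.0.0/8 (H0) depth=8
  + 141.101.116.40/29 (H2) depth=29
  + 245.122.227.0/24 (H1) depth=24
  + 245.0.0.0/8 (H1) depth=8
  ? 245.122.227.188  path d0:H2→d1:-→d2:-→d3:-→d4:-→d5:-→d6:-→d7:-→d8:H1→d9:-→d10:-→d11:-→d12:-→d13:-→d14:-→d15:-→d16:H1→d17:-→d18:-→d19:H1→d20:-→d21:-→d22:-→d23:-→d24:H1→d25:-→d26:-→d27:-→d28:-→d29:-→d30:-→d31:-→d32:H0  best=H0
  + 140.0.0.0/7 (H1) depth=7
  ? 245.122.35.144  path d0:H2→d1:-→d2:-→d3:-→d4:-→d5:-→d6:-→d7:-→d8:H1→d9:-→d10:-→d11:-→d12:-→d13:-→d14:-→d15:-→d16:H1  best=H1
  - 140.0.0.0/7 clear@7
  + 141.101.112.0/20 (H1) depth=20
  - 245.122.227.0/24 clear@24
  ? 141.101.112.141  path d0:H2→d1:-→d2:-→d3:-→d4:-→d5:-→d6:-→d7:-→d8:-→d9:-→d10:-→d11:-→d12:-→d13:-→d14:-→d15:-→d16:-→d17:-→d18:-→d19:-→d20:H1→d21:-  best=H1

== LOOKUPS ==
["H2","H2","H0","H2","no-route","H1","H1","H1","H0","H0","H1","H1"]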